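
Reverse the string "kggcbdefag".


Input: kggcbdefag
Reading characters right to left:
  Position 9: 'g'
  Position 8: 'a'
  Position 7: 'f'
  Position 6: 'e'
  Position 5: 'd'
  Position 4: 'b'
  Position 3: 'c'
  Position 2: 'g'
  Position 1: 'g'
  Position 0: 'k'
Reversed: gafedbcggk

gafedbcggk


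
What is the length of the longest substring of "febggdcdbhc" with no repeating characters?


Input: "febggdcdbhc"
Sliding window (track last position of each char):
  Position 0 ('f'): window [0,0] length 1 -- new best
  Position 1 ('e'): window [0,1] length 2 -- new best
  Position 2 ('b'): window [0,2] length 3 -- new best
  Position 3 ('g'): window [0,3] length 4 -- new best
  Position 4 ('g'): repeat (last at 3), move window start to 4
  Position 4 ('g'): window [4,4] length 1
  Position 5 ('d'): window [4,5] length 2
  Position 6 ('c'): window [4,6] length 3
  Position 7 ('d'): repeat (last at 5), move window start to 6
  Position 7 ('d'): window [6,7] length 2
  Position 8 ('b'): window [6,8] length 3
  Position 9 ('h'): window [6,9] length 4
  Position 10 ('c'): repeat (last at 6), move window start to 7
  Position 10 ('c'): window [7,10] length 4
Longest substring with no repeats: "febg" with length 4

4


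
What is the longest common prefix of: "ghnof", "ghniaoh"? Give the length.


Words: ghnof, ghniaoh
  Position 0: all 'g' => match
  Position 1: all 'h' => match
  Position 2: all 'n' => match
  Position 3: ('o', 'i') => mismatch, stop
LCP = "ghn" (length 3)

3


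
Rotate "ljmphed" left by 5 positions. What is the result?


Input: "ljmphed", rotate left by 5
First 5 characters: "ljmph"
Remaining characters: "ed"
Concatenate remaining + first: "ed" + "ljmph" = "edljmph"

edljmph


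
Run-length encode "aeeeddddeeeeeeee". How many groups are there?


Input: aeeeddddeeeeeeee
Scanning for consecutive runs:
  Group 1: 'a' x 1 (positions 0-0)
  Group 2: 'e' x 3 (positions 1-3)
  Group 3: 'd' x 4 (positions 4-7)
  Group 4: 'e' x 8 (positions 8-15)
Total groups: 4

4


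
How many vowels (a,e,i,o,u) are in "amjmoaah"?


Input: amjmoaah
Checking each character:
  'a' at position 0: vowel (running total: 1)
  'm' at position 1: consonant
  'j' at position 2: consonant
  'm' at position 3: consonant
  'o' at position 4: vowel (running total: 2)
  'a' at position 5: vowel (running total: 3)
  'a' at position 6: vowel (running total: 4)
  'h' at position 7: consonant
Total vowels: 4

4


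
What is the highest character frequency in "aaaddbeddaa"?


Input: aaaddbeddaa
Character counts:
  'a': 5
  'b': 1
  'd': 4
  'e': 1
Maximum frequency: 5

5


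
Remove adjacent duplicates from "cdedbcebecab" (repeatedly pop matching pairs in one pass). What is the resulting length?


Input: cdedbcebecab
Stack-based adjacent duplicate removal:
  Read 'c': push. Stack: c
  Read 'd': push. Stack: cd
  Read 'e': push. Stack: cde
  Read 'd': push. Stack: cded
  Read 'b': push. Stack: cdedb
  Read 'c': push. Stack: cdedbc
  Read 'e': push. Stack: cdedbce
  Read 'b': push. Stack: cdedbceb
  Read 'e': push. Stack: cdedbcebe
  Read 'c': push. Stack: cdedbcebec
  Read 'a': push. Stack: cdedbcebeca
  Read 'b': push. Stack: cdedbcebecab
Final stack: "cdedbcebecab" (length 12)

12


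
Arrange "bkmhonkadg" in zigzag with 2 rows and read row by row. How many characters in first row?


Zigzag "bkmhonkadg" into 2 rows:
Placing characters:
  'b' => row 0
  'k' => row 1
  'm' => row 0
  'h' => row 1
  'o' => row 0
  'n' => row 1
  'k' => row 0
  'a' => row 1
  'd' => row 0
  'g' => row 1
Rows:
  Row 0: "bmokd"
  Row 1: "khnag"
First row length: 5

5


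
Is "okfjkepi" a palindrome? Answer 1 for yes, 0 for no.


Input: okfjkepi
Reversed: ipekjfko
  Compare pos 0 ('o') with pos 7 ('i'): MISMATCH
  Compare pos 1 ('k') with pos 6 ('p'): MISMATCH
  Compare pos 2 ('f') with pos 5 ('e'): MISMATCH
  Compare pos 3 ('j') with pos 4 ('k'): MISMATCH
Result: not a palindrome

0


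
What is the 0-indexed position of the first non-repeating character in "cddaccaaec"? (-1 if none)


Input: cddaccaaec
Character frequencies:
  'a': 3
  'c': 4
  'd': 2
  'e': 1
Scanning left to right for freq == 1:
  Position 0 ('c'): freq=4, skip
  Position 1 ('d'): freq=2, skip
  Position 2 ('d'): freq=2, skip
  Position 3 ('a'): freq=3, skip
  Position 4 ('c'): freq=4, skip
  Position 5 ('c'): freq=4, skip
  Position 6 ('a'): freq=3, skip
  Position 7 ('a'): freq=3, skip
  Position 8 ('e'): unique! => answer = 8

8


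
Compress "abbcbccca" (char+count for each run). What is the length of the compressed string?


Input: abbcbccca
Runs:
  'a' x 1 => "a1"
  'b' x 2 => "b2"
  'c' x 1 => "c1"
  'b' x 1 => "b1"
  'c' x 3 => "c3"
  'a' x 1 => "a1"
Compressed: "a1b2c1b1c3a1"
Compressed length: 12

12


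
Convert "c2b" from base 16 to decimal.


Input: "c2b" in base 16
Positional expansion:
  Digit 'c' (value 12) x 16^2 = 3072
  Digit '2' (value 2) x 16^1 = 32
  Digit 'b' (value 11) x 16^0 = 11
Sum = 3115

3115


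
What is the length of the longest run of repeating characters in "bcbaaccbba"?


Input: "bcbaaccbba"
Scanning for longest run:
  Position 1 ('c'): new char, reset run to 1
  Position 2 ('b'): new char, reset run to 1
  Position 3 ('a'): new char, reset run to 1
  Position 4 ('a'): continues run of 'a', length=2
  Position 5 ('c'): new char, reset run to 1
  Position 6 ('c'): continues run of 'c', length=2
  Position 7 ('b'): new char, reset run to 1
  Position 8 ('b'): continues run of 'b', length=2
  Position 9 ('a'): new char, reset run to 1
Longest run: 'a' with length 2

2


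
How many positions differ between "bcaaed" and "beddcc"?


Comparing "bcaaed" and "beddcc" position by position:
  Position 0: 'b' vs 'b' => same
  Position 1: 'c' vs 'e' => DIFFER
  Position 2: 'a' vs 'd' => DIFFER
  Position 3: 'a' vs 'd' => DIFFER
  Position 4: 'e' vs 'c' => DIFFER
  Position 5: 'd' vs 'c' => DIFFER
Positions that differ: 5

5


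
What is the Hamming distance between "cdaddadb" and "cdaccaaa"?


Comparing "cdaddadb" and "cdaccaaa" position by position:
  Position 0: 'c' vs 'c' => same
  Position 1: 'd' vs 'd' => same
  Position 2: 'a' vs 'a' => same
  Position 3: 'd' vs 'c' => differ
  Position 4: 'd' vs 'c' => differ
  Position 5: 'a' vs 'a' => same
  Position 6: 'd' vs 'a' => differ
  Position 7: 'b' vs 'a' => differ
Total differences (Hamming distance): 4

4


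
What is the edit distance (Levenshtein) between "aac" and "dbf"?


Computing edit distance: "aac" -> "dbf"
DP table:
           d    b    f
      0    1    2    3
  a   1    1    2    3
  a   2    2    2    3
  c   3    3    3    3
Edit distance = dp[3][3] = 3

3


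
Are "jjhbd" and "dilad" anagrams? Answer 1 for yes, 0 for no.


Strings: "jjhbd", "dilad"
Sorted first:  bdhjj
Sorted second: addil
Differ at position 0: 'b' vs 'a' => not anagrams

0


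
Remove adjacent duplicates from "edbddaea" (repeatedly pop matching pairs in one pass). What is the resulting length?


Input: edbddaea
Stack-based adjacent duplicate removal:
  Read 'e': push. Stack: e
  Read 'd': push. Stack: ed
  Read 'b': push. Stack: edb
  Read 'd': push. Stack: edbd
  Read 'd': matches stack top 'd' => pop. Stack: edb
  Read 'a': push. Stack: edba
  Read 'e': push. Stack: edbae
  Read 'a': push. Stack: edbaea
Final stack: "edbaea" (length 6)

6


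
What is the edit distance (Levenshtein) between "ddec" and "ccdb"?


Computing edit distance: "ddec" -> "ccdb"
DP table:
           c    c    d    b
      0    1    2    3    4
  d   1    1    2    2    3
  d   2    2    2    2    3
  e   3    3    3    3    3
  c   4    3    3    4    4
Edit distance = dp[4][4] = 4

4


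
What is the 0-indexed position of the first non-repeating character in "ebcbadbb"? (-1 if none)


Input: ebcbadbb
Character frequencies:
  'a': 1
  'b': 4
  'c': 1
  'd': 1
  'e': 1
Scanning left to right for freq == 1:
  Position 0 ('e'): unique! => answer = 0

0


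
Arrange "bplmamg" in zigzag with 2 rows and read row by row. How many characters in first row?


Zigzag "bplmamg" into 2 rows:
Placing characters:
  'b' => row 0
  'p' => row 1
  'l' => row 0
  'm' => row 1
  'a' => row 0
  'm' => row 1
  'g' => row 0
Rows:
  Row 0: "blag"
  Row 1: "pmm"
First row length: 4

4


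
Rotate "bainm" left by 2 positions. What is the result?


Input: "bainm", rotate left by 2
First 2 characters: "ba"
Remaining characters: "inm"
Concatenate remaining + first: "inm" + "ba" = "inmba"

inmba


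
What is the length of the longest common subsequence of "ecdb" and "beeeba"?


LCS of "ecdb" and "beeeba"
DP table:
           b    e    e    e    b    a
      0    0    0    0    0    0    0
  e   0    0    1    1    1    1    1
  c   0    0    1    1    1    1    1
  d   0    0    1    1    1    1    1
  b   0    1    1    1    1    2    2
LCS length = dp[4][6] = 2

2


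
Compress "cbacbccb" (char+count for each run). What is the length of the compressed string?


Input: cbacbccb
Runs:
  'c' x 1 => "c1"
  'b' x 1 => "b1"
  'a' x 1 => "a1"
  'c' x 1 => "c1"
  'b' x 1 => "b1"
  'c' x 2 => "c2"
  'b' x 1 => "b1"
Compressed: "c1b1a1c1b1c2b1"
Compressed length: 14

14


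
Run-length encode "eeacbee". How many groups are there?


Input: eeacbee
Scanning for consecutive runs:
  Group 1: 'e' x 2 (positions 0-1)
  Group 2: 'a' x 1 (positions 2-2)
  Group 3: 'c' x 1 (positions 3-3)
  Group 4: 'b' x 1 (positions 4-4)
  Group 5: 'e' x 2 (positions 5-6)
Total groups: 5

5


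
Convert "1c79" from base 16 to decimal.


Input: "1c79" in base 16
Positional expansion:
  Digit '1' (value 1) x 16^3 = 4096
  Digit 'c' (value 12) x 16^2 = 3072
  Digit '7' (value 7) x 16^1 = 112
  Digit '9' (value 9) x 16^0 = 9
Sum = 7289

7289


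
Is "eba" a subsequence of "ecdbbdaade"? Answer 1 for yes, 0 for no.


Check if "eba" is a subsequence of "ecdbbdaade"
Greedy scan:
  Position 0 ('e'): matches sub[0] = 'e'
  Position 1 ('c'): no match needed
  Position 2 ('d'): no match needed
  Position 3 ('b'): matches sub[1] = 'b'
  Position 4 ('b'): no match needed
  Position 5 ('d'): no match needed
  Position 6 ('a'): matches sub[2] = 'a'
  Position 7 ('a'): no match needed
  Position 8 ('d'): no match needed
  Position 9 ('e'): no match needed
All 3 characters matched => is a subsequence

1


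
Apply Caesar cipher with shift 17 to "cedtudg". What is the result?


Caesar cipher: shift "cedtudg" by 17
  'c' (pos 2) + 17 = pos 19 = 't'
  'e' (pos 4) + 17 = pos 21 = 'v'
  'd' (pos 3) + 17 = pos 20 = 'u'
  't' (pos 19) + 17 = pos 10 = 'k'
  'u' (pos 20) + 17 = pos 11 = 'l'
  'd' (pos 3) + 17 = pos 20 = 'u'
  'g' (pos 6) + 17 = pos 23 = 'x'
Result: tvuklux

tvuklux


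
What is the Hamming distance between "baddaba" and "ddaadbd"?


Comparing "baddaba" and "ddaadbd" position by position:
  Position 0: 'b' vs 'd' => differ
  Position 1: 'a' vs 'd' => differ
  Position 2: 'd' vs 'a' => differ
  Position 3: 'd' vs 'a' => differ
  Position 4: 'a' vs 'd' => differ
  Position 5: 'b' vs 'b' => same
  Position 6: 'a' vs 'd' => differ
Total differences (Hamming distance): 6

6


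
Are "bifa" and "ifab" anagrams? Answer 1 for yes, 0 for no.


Strings: "bifa", "ifab"
Sorted first:  abfi
Sorted second: abfi
Sorted forms match => anagrams

1


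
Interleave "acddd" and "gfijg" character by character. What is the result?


Interleaving "acddd" and "gfijg":
  Position 0: 'a' from first, 'g' from second => "ag"
  Position 1: 'c' from first, 'f' from second => "cf"
  Position 2: 'd' from first, 'i' from second => "di"
  Position 3: 'd' from first, 'j' from second => "dj"
  Position 4: 'd' from first, 'g' from second => "dg"
Result: agcfdidjdg

agcfdidjdg


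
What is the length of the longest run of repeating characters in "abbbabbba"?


Input: "abbbabbba"
Scanning for longest run:
  Position 1 ('b'): new char, reset run to 1
  Position 2 ('b'): continues run of 'b', length=2
  Position 3 ('b'): continues run of 'b', length=3
  Position 4 ('a'): new char, reset run to 1
  Position 5 ('b'): new char, reset run to 1
  Position 6 ('b'): continues run of 'b', length=2
  Position 7 ('b'): continues run of 'b', length=3
  Position 8 ('a'): new char, reset run to 1
Longest run: 'b' with length 3

3


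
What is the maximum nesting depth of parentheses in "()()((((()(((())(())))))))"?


Input: "()()((((()(((())(())))))))"
Tracking depth:
  Position 0 '(': depth becomes 1
  Position 1 ')': depth becomes 0
  Position 2 '(': depth becomes 1
  Position 3 ')': depth becomes 0
  Position 4 '(': depth becomes 1
  Position 5 '(': depth becomes 2
  Position 6 '(': depth becomes 3
  Position 7 '(': depth becomes 4
  Position 8 '(': depth becomes 5
  Position 9 ')': depth becomes 4
  Position 10 '(': depth becomes 5
  Position 11 '(': depth becomes 6
  Position 12 '(': depth becomes 7
  Position 13 '(': depth becomes 8
  Position 14 ')': depth becomes 7
  Position 15 ')': depth becomes 6
  Position 16 '(': depth becomes 7
  Position 17 '(': depth becomes 8
  Position 18 ')': depth becomes 7
  Position 19 ')': depth becomes 6
  Position 20 ')': depth becomes 5
  Position 21 ')': depth becomes 4
  Position 22 ')': depth becomes 3
  Position 23 ')': depth becomes 2
  Position 24 ')': depth becomes 1
  Position 25 ')': depth becomes 0
Maximum depth reached: 8

8


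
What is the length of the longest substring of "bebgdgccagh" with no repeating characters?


Input: "bebgdgccagh"
Sliding window (track last position of each char):
  Position 0 ('b'): window [0,0] length 1 -- new best
  Position 1 ('e'): window [0,1] length 2 -- new best
  Position 2 ('b'): repeat (last at 0), move window start to 1
  Position 2 ('b'): window [1,2] length 2
  Position 3 ('g'): window [1,3] length 3 -- new best
  Position 4 ('d'): window [1,4] length 4 -- new best
  Position 5 ('g'): repeat (last at 3), move window start to 4
  Position 5 ('g'): window [4,5] length 2
  Position 6 ('c'): window [4,6] length 3
  Position 7 ('c'): repeat (last at 6), move window start to 7
  Position 7 ('c'): window [7,7] length 1
  Position 8 ('a'): window [7,8] length 2
  Position 9 ('g'): window [7,9] length 3
  Position 10 ('h'): window [7,10] length 4
Longest substring with no repeats: "ebgd" with length 4

4


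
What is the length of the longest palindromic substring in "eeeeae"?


Input: "eeeeae"
Checking substrings for palindromes:
  [0:4] "eeee" (len 4) => palindrome
  [0:3] "eee" (len 3) => palindrome
  [1:4] "eee" (len 3) => palindrome
  [3:6] "eae" (len 3) => palindrome
  [0:2] "ee" (len 2) => palindrome
  [1:3] "ee" (len 2) => palindrome
Longest palindromic substring: "eeee" with length 4

4


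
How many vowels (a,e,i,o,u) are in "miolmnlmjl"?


Input: miolmnlmjl
Checking each character:
  'm' at position 0: consonant
  'i' at position 1: vowel (running total: 1)
  'o' at position 2: vowel (running total: 2)
  'l' at position 3: consonant
  'm' at position 4: consonant
  'n' at position 5: consonant
  'l' at position 6: consonant
  'm' at position 7: consonant
  'j' at position 8: consonant
  'l' at position 9: consonant
Total vowels: 2

2


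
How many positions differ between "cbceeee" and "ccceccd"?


Comparing "cbceeee" and "ccceccd" position by position:
  Position 0: 'c' vs 'c' => same
  Position 1: 'b' vs 'c' => DIFFER
  Position 2: 'c' vs 'c' => same
  Position 3: 'e' vs 'e' => same
  Position 4: 'e' vs 'c' => DIFFER
  Position 5: 'e' vs 'c' => DIFFER
  Position 6: 'e' vs 'd' => DIFFER
Positions that differ: 4

4


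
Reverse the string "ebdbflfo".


Input: ebdbflfo
Reading characters right to left:
  Position 7: 'o'
  Position 6: 'f'
  Position 5: 'l'
  Position 4: 'f'
  Position 3: 'b'
  Position 2: 'd'
  Position 1: 'b'
  Position 0: 'e'
Reversed: oflfbdbe

oflfbdbe


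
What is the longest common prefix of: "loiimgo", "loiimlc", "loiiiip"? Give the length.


Words: loiimgo, loiimlc, loiiiip
  Position 0: all 'l' => match
  Position 1: all 'o' => match
  Position 2: all 'i' => match
  Position 3: all 'i' => match
  Position 4: ('m', 'm', 'i') => mismatch, stop
LCP = "loii" (length 4)

4


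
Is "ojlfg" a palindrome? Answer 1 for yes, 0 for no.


Input: ojlfg
Reversed: gfljo
  Compare pos 0 ('o') with pos 4 ('g'): MISMATCH
  Compare pos 1 ('j') with pos 3 ('f'): MISMATCH
Result: not a palindrome

0


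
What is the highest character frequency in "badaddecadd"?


Input: badaddecadd
Character counts:
  'a': 3
  'b': 1
  'c': 1
  'd': 5
  'e': 1
Maximum frequency: 5

5


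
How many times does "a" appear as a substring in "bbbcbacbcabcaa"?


Searching for "a" in "bbbcbacbcabcaa"
Scanning each position:
  Position 0: "b" => no
  Position 1: "b" => no
  Position 2: "b" => no
  Position 3: "c" => no
  Position 4: "b" => no
  Position 5: "a" => MATCH
  Position 6: "c" => no
  Position 7: "b" => no
  Position 8: "c" => no
  Position 9: "a" => MATCH
  Position 10: "b" => no
  Position 11: "c" => no
  Position 12: "a" => MATCH
  Position 13: "a" => MATCH
Total occurrences: 4

4


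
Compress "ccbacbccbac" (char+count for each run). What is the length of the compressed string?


Input: ccbacbccbac
Runs:
  'c' x 2 => "c2"
  'b' x 1 => "b1"
  'a' x 1 => "a1"
  'c' x 1 => "c1"
  'b' x 1 => "b1"
  'c' x 2 => "c2"
  'b' x 1 => "b1"
  'a' x 1 => "a1"
  'c' x 1 => "c1"
Compressed: "c2b1a1c1b1c2b1a1c1"
Compressed length: 18

18


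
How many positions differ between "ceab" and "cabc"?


Comparing "ceab" and "cabc" position by position:
  Position 0: 'c' vs 'c' => same
  Position 1: 'e' vs 'a' => DIFFER
  Position 2: 'a' vs 'b' => DIFFER
  Position 3: 'b' vs 'c' => DIFFER
Positions that differ: 3

3


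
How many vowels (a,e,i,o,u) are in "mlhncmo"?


Input: mlhncmo
Checking each character:
  'm' at position 0: consonant
  'l' at position 1: consonant
  'h' at position 2: consonant
  'n' at position 3: consonant
  'c' at position 4: consonant
  'm' at position 5: consonant
  'o' at position 6: vowel (running total: 1)
Total vowels: 1

1


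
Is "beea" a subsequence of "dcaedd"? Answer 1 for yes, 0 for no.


Check if "beea" is a subsequence of "dcaedd"
Greedy scan:
  Position 0 ('d'): no match needed
  Position 1 ('c'): no match needed
  Position 2 ('a'): no match needed
  Position 3 ('e'): no match needed
  Position 4 ('d'): no match needed
  Position 5 ('d'): no match needed
Only matched 0/4 characters => not a subsequence

0


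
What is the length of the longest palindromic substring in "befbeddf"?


Input: "befbeddf"
Checking substrings for palindromes:
  [5:7] "dd" (len 2) => palindrome
Longest palindromic substring: "dd" with length 2

2


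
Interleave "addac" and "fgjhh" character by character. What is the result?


Interleaving "addac" and "fgjhh":
  Position 0: 'a' from first, 'f' from second => "af"
  Position 1: 'd' from first, 'g' from second => "dg"
  Position 2: 'd' from first, 'j' from second => "dj"
  Position 3: 'a' from first, 'h' from second => "ah"
  Position 4: 'c' from first, 'h' from second => "ch"
Result: afdgdjahch

afdgdjahch


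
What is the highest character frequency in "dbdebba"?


Input: dbdebba
Character counts:
  'a': 1
  'b': 3
  'd': 2
  'e': 1
Maximum frequency: 3

3


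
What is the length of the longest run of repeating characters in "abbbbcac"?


Input: "abbbbcac"
Scanning for longest run:
  Position 1 ('b'): new char, reset run to 1
  Position 2 ('b'): continues run of 'b', length=2
  Position 3 ('b'): continues run of 'b', length=3
  Position 4 ('b'): continues run of 'b', length=4
  Position 5 ('c'): new char, reset run to 1
  Position 6 ('a'): new char, reset run to 1
  Position 7 ('c'): new char, reset run to 1
Longest run: 'b' with length 4

4


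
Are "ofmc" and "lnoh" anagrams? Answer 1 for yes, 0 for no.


Strings: "ofmc", "lnoh"
Sorted first:  cfmo
Sorted second: hlno
Differ at position 0: 'c' vs 'h' => not anagrams

0


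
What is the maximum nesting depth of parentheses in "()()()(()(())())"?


Input: "()()()(()(())())"
Tracking depth:
  Position 0 '(': depth becomes 1
  Position 1 ')': depth becomes 0
  Position 2 '(': depth becomes 1
  Position 3 ')': depth becomes 0
  Position 4 '(': depth becomes 1
  Position 5 ')': depth becomes 0
  Position 6 '(': depth becomes 1
  Position 7 '(': depth becomes 2
  Position 8 ')': depth becomes 1
  Position 9 '(': depth becomes 2
  Position 10 '(': depth becomes 3
  Position 11 ')': depth becomes 2
  Position 12 ')': depth becomes 1
  Position 13 '(': depth becomes 2
  Position 14 ')': depth becomes 1
  Position 15 ')': depth becomes 0
Maximum depth reached: 3

3


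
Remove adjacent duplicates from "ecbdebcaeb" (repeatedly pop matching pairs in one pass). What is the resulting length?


Input: ecbdebcaeb
Stack-based adjacent duplicate removal:
  Read 'e': push. Stack: e
  Read 'c': push. Stack: ec
  Read 'b': push. Stack: ecb
  Read 'd': push. Stack: ecbd
  Read 'e': push. Stack: ecbde
  Read 'b': push. Stack: ecbdeb
  Read 'c': push. Stack: ecbdebc
  Read 'a': push. Stack: ecbdebca
  Read 'e': push. Stack: ecbdebcae
  Read 'b': push. Stack: ecbdebcaeb
Final stack: "ecbdebcaeb" (length 10)

10


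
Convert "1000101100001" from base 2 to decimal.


Input: "1000101100001" in base 2
Positional expansion:
  Digit '1' (value 1) x 2^12 = 4096
  Digit '0' (value 0) x 2^11 = 0
  Digit '0' (value 0) x 2^10 = 0
  Digit '0' (value 0) x 2^9 = 0
  Digit '1' (value 1) x 2^8 = 256
  Digit '0' (value 0) x 2^7 = 0
  Digit '1' (value 1) x 2^6 = 64
  Digit '1' (value 1) x 2^5 = 32
  Digit '0' (value 0) x 2^4 = 0
  Digit '0' (value 0) x 2^3 = 0
  Digit '0' (value 0) x 2^2 = 0
  Digit '0' (value 0) x 2^1 = 0
  Digit '1' (value 1) x 2^0 = 1
Sum = 4449

4449


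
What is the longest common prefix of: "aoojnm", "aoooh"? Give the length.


Words: aoojnm, aoooh
  Position 0: all 'a' => match
  Position 1: all 'o' => match
  Position 2: all 'o' => match
  Position 3: ('j', 'o') => mismatch, stop
LCP = "aoo" (length 3)

3


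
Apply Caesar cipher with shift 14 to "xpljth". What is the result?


Caesar cipher: shift "xpljth" by 14
  'x' (pos 23) + 14 = pos 11 = 'l'
  'p' (pos 15) + 14 = pos 3 = 'd'
  'l' (pos 11) + 14 = pos 25 = 'z'
  'j' (pos 9) + 14 = pos 23 = 'x'
  't' (pos 19) + 14 = pos 7 = 'h'
  'h' (pos 7) + 14 = pos 21 = 'v'
Result: ldzxhv

ldzxhv


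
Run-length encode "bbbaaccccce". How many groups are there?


Input: bbbaaccccce
Scanning for consecutive runs:
  Group 1: 'b' x 3 (positions 0-2)
  Group 2: 'a' x 2 (positions 3-4)
  Group 3: 'c' x 5 (positions 5-9)
  Group 4: 'e' x 1 (positions 10-10)
Total groups: 4

4


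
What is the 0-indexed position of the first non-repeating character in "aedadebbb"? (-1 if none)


Input: aedadebbb
Character frequencies:
  'a': 2
  'b': 3
  'd': 2
  'e': 2
Scanning left to right for freq == 1:
  Position 0 ('a'): freq=2, skip
  Position 1 ('e'): freq=2, skip
  Position 2 ('d'): freq=2, skip
  Position 3 ('a'): freq=2, skip
  Position 4 ('d'): freq=2, skip
  Position 5 ('e'): freq=2, skip
  Position 6 ('b'): freq=3, skip
  Position 7 ('b'): freq=3, skip
  Position 8 ('b'): freq=3, skip
  No unique character found => answer = -1

-1


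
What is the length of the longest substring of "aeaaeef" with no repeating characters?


Input: "aeaaeef"
Sliding window (track last position of each char):
  Position 0 ('a'): window [0,0] length 1 -- new best
  Position 1 ('e'): window [0,1] length 2 -- new best
  Position 2 ('a'): repeat (last at 0), move window start to 1
  Position 2 ('a'): window [1,2] length 2
  Position 3 ('a'): repeat (last at 2), move window start to 3
  Position 3 ('a'): window [3,3] length 1
  Position 4 ('e'): window [3,4] length 2
  Position 5 ('e'): repeat (last at 4), move window start to 5
  Position 5 ('e'): window [5,5] length 1
  Position 6 ('f'): window [5,6] length 2
Longest substring with no repeats: "ae" with length 2

2


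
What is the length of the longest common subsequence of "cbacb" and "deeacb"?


LCS of "cbacb" and "deeacb"
DP table:
           d    e    e    a    c    b
      0    0    0    0    0    0    0
  c   0    0    0    0    0    1    1
  b   0    0    0    0    0    1    2
  a   0    0    0    0    1    1    2
  c   0    0    0    0    1    2    2
  b   0    0    0    0    1    2    3
LCS length = dp[5][6] = 3

3


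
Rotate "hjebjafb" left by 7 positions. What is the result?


Input: "hjebjafb", rotate left by 7
First 7 characters: "hjebjaf"
Remaining characters: "b"
Concatenate remaining + first: "b" + "hjebjaf" = "bhjebjaf"

bhjebjaf


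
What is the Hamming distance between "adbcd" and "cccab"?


Comparing "adbcd" and "cccab" position by position:
  Position 0: 'a' vs 'c' => differ
  Position 1: 'd' vs 'c' => differ
  Position 2: 'b' vs 'c' => differ
  Position 3: 'c' vs 'a' => differ
  Position 4: 'd' vs 'b' => differ
Total differences (Hamming distance): 5

5


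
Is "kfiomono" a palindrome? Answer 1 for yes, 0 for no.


Input: kfiomono
Reversed: onomoifk
  Compare pos 0 ('k') with pos 7 ('o'): MISMATCH
  Compare pos 1 ('f') with pos 6 ('n'): MISMATCH
  Compare pos 2 ('i') with pos 5 ('o'): MISMATCH
  Compare pos 3 ('o') with pos 4 ('m'): MISMATCH
Result: not a palindrome

0


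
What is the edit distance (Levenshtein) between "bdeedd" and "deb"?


Computing edit distance: "bdeedd" -> "deb"
DP table:
           d    e    b
      0    1    2    3
  b   1    1    2    2
  d   2    1    2    3
  e   3    2    1    2
  e   4    3    2    2
  d   5    4    3    3
  d   6    5    4    4
Edit distance = dp[6][3] = 4

4


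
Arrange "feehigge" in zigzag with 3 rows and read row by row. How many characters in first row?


Zigzag "feehigge" into 3 rows:
Placing characters:
  'f' => row 0
  'e' => row 1
  'e' => row 2
  'h' => row 1
  'i' => row 0
  'g' => row 1
  'g' => row 2
  'e' => row 1
Rows:
  Row 0: "fi"
  Row 1: "ehge"
  Row 2: "eg"
First row length: 2

2


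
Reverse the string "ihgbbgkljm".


Input: ihgbbgkljm
Reading characters right to left:
  Position 9: 'm'
  Position 8: 'j'
  Position 7: 'l'
  Position 6: 'k'
  Position 5: 'g'
  Position 4: 'b'
  Position 3: 'b'
  Position 2: 'g'
  Position 1: 'h'
  Position 0: 'i'
Reversed: mjlkgbbghi

mjlkgbbghi


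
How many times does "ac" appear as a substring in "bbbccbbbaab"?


Searching for "ac" in "bbbccbbbaab"
Scanning each position:
  Position 0: "bb" => no
  Position 1: "bb" => no
  Position 2: "bc" => no
  Position 3: "cc" => no
  Position 4: "cb" => no
  Position 5: "bb" => no
  Position 6: "bb" => no
  Position 7: "ba" => no
  Position 8: "aa" => no
  Position 9: "ab" => no
Total occurrences: 0

0


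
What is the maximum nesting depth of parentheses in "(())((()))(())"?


Input: "(())((()))(())"
Tracking depth:
  Position 0 '(': depth becomes 1
  Position 1 '(': depth becomes 2
  Position 2 ')': depth becomes 1
  Position 3 ')': depth becomes 0
  Position 4 '(': depth becomes 1
  Position 5 '(': depth becomes 2
  Position 6 '(': depth becomes 3
  Position 7 ')': depth becomes 2
  Position 8 ')': depth becomes 1
  Position 9 ')': depth becomes 0
  Position 10 '(': depth becomes 1
  Position 11 '(': depth becomes 2
  Position 12 ')': depth becomes 1
  Position 13 ')': depth becomes 0
Maximum depth reached: 3

3


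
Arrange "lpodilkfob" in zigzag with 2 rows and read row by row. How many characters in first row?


Zigzag "lpodilkfob" into 2 rows:
Placing characters:
  'l' => row 0
  'p' => row 1
  'o' => row 0
  'd' => row 1
  'i' => row 0
  'l' => row 1
  'k' => row 0
  'f' => row 1
  'o' => row 0
  'b' => row 1
Rows:
  Row 0: "loiko"
  Row 1: "pdlfb"
First row length: 5

5


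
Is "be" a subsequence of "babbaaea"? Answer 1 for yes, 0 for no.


Check if "be" is a subsequence of "babbaaea"
Greedy scan:
  Position 0 ('b'): matches sub[0] = 'b'
  Position 1 ('a'): no match needed
  Position 2 ('b'): no match needed
  Position 3 ('b'): no match needed
  Position 4 ('a'): no match needed
  Position 5 ('a'): no match needed
  Position 6 ('e'): matches sub[1] = 'e'
  Position 7 ('a'): no match needed
All 2 characters matched => is a subsequence

1


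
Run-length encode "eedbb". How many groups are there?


Input: eedbb
Scanning for consecutive runs:
  Group 1: 'e' x 2 (positions 0-1)
  Group 2: 'd' x 1 (positions 2-2)
  Group 3: 'b' x 2 (positions 3-4)
Total groups: 3

3


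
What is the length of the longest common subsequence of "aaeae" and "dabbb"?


LCS of "aaeae" and "dabbb"
DP table:
           d    a    b    b    b
      0    0    0    0    0    0
  a   0    0    1    1    1    1
  a   0    0    1    1    1    1
  e   0    0    1    1    1    1
  a   0    0    1    1    1    1
  e   0    0    1    1    1    1
LCS length = dp[5][5] = 1

1


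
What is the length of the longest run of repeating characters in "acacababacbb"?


Input: "acacababacbb"
Scanning for longest run:
  Position 1 ('c'): new char, reset run to 1
  Position 2 ('a'): new char, reset run to 1
  Position 3 ('c'): new char, reset run to 1
  Position 4 ('a'): new char, reset run to 1
  Position 5 ('b'): new char, reset run to 1
  Position 6 ('a'): new char, reset run to 1
  Position 7 ('b'): new char, reset run to 1
  Position 8 ('a'): new char, reset run to 1
  Position 9 ('c'): new char, reset run to 1
  Position 10 ('b'): new char, reset run to 1
  Position 11 ('b'): continues run of 'b', length=2
Longest run: 'b' with length 2

2


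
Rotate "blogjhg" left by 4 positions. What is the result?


Input: "blogjhg", rotate left by 4
First 4 characters: "blog"
Remaining characters: "jhg"
Concatenate remaining + first: "jhg" + "blog" = "jhgblog"

jhgblog


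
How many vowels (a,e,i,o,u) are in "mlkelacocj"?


Input: mlkelacocj
Checking each character:
  'm' at position 0: consonant
  'l' at position 1: consonant
  'k' at position 2: consonant
  'e' at position 3: vowel (running total: 1)
  'l' at position 4: consonant
  'a' at position 5: vowel (running total: 2)
  'c' at position 6: consonant
  'o' at position 7: vowel (running total: 3)
  'c' at position 8: consonant
  'j' at position 9: consonant
Total vowels: 3

3


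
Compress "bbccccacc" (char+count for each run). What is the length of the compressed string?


Input: bbccccacc
Runs:
  'b' x 2 => "b2"
  'c' x 4 => "c4"
  'a' x 1 => "a1"
  'c' x 2 => "c2"
Compressed: "b2c4a1c2"
Compressed length: 8

8


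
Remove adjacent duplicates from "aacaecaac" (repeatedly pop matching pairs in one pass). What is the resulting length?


Input: aacaecaac
Stack-based adjacent duplicate removal:
  Read 'a': push. Stack: a
  Read 'a': matches stack top 'a' => pop. Stack: (empty)
  Read 'c': push. Stack: c
  Read 'a': push. Stack: ca
  Read 'e': push. Stack: cae
  Read 'c': push. Stack: caec
  Read 'a': push. Stack: caeca
  Read 'a': matches stack top 'a' => pop. Stack: caec
  Read 'c': matches stack top 'c' => pop. Stack: cae
Final stack: "cae" (length 3)

3


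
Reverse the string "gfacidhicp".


Input: gfacidhicp
Reading characters right to left:
  Position 9: 'p'
  Position 8: 'c'
  Position 7: 'i'
  Position 6: 'h'
  Position 5: 'd'
  Position 4: 'i'
  Position 3: 'c'
  Position 2: 'a'
  Position 1: 'f'
  Position 0: 'g'
Reversed: pcihdicafg

pcihdicafg


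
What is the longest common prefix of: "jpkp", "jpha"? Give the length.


Words: jpkp, jpha
  Position 0: all 'j' => match
  Position 1: all 'p' => match
  Position 2: ('k', 'h') => mismatch, stop
LCP = "jp" (length 2)

2


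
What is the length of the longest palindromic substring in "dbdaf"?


Input: "dbdaf"
Checking substrings for palindromes:
  [0:3] "dbd" (len 3) => palindrome
Longest palindromic substring: "dbd" with length 3

3


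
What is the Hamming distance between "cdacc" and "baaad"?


Comparing "cdacc" and "baaad" position by position:
  Position 0: 'c' vs 'b' => differ
  Position 1: 'd' vs 'a' => differ
  Position 2: 'a' vs 'a' => same
  Position 3: 'c' vs 'a' => differ
  Position 4: 'c' vs 'd' => differ
Total differences (Hamming distance): 4

4


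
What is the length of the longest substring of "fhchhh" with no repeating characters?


Input: "fhchhh"
Sliding window (track last position of each char):
  Position 0 ('f'): window [0,0] length 1 -- new best
  Position 1 ('h'): window [0,1] length 2 -- new best
  Position 2 ('c'): window [0,2] length 3 -- new best
  Position 3 ('h'): repeat (last at 1), move window start to 2
  Position 3 ('h'): window [2,3] length 2
  Position 4 ('h'): repeat (last at 3), move window start to 4
  Position 4 ('h'): window [4,4] length 1
  Position 5 ('h'): repeat (last at 4), move window start to 5
  Position 5 ('h'): window [5,5] length 1
Longest substring with no repeats: "fhc" with length 3

3


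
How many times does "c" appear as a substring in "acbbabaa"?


Searching for "c" in "acbbabaa"
Scanning each position:
  Position 0: "a" => no
  Position 1: "c" => MATCH
  Position 2: "b" => no
  Position 3: "b" => no
  Position 4: "a" => no
  Position 5: "b" => no
  Position 6: "a" => no
  Position 7: "a" => no
Total occurrences: 1

1


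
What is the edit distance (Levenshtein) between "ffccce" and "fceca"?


Computing edit distance: "ffccce" -> "fceca"
DP table:
           f    c    e    c    a
      0    1    2    3    4    5
  f   1    0    1    2    3    4
  f   2    1    1    2    3    4
  c   3    2    1    2    2    3
  c   4    3    2    2    2    3
  c   5    4    3    3    2    3
  e   6    5    4    3    3    3
Edit distance = dp[6][5] = 3

3


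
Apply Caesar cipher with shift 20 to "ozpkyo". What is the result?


Caesar cipher: shift "ozpkyo" by 20
  'o' (pos 14) + 20 = pos 8 = 'i'
  'z' (pos 25) + 20 = pos 19 = 't'
  'p' (pos 15) + 20 = pos 9 = 'j'
  'k' (pos 10) + 20 = pos 4 = 'e'
  'y' (pos 24) + 20 = pos 18 = 's'
  'o' (pos 14) + 20 = pos 8 = 'i'
Result: itjesi

itjesi


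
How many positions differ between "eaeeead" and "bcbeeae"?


Comparing "eaeeead" and "bcbeeae" position by position:
  Position 0: 'e' vs 'b' => DIFFER
  Position 1: 'a' vs 'c' => DIFFER
  Position 2: 'e' vs 'b' => DIFFER
  Position 3: 'e' vs 'e' => same
  Position 4: 'e' vs 'e' => same
  Position 5: 'a' vs 'a' => same
  Position 6: 'd' vs 'e' => DIFFER
Positions that differ: 4

4


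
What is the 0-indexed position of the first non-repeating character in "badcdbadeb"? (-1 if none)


Input: badcdbadeb
Character frequencies:
  'a': 2
  'b': 3
  'c': 1
  'd': 3
  'e': 1
Scanning left to right for freq == 1:
  Position 0 ('b'): freq=3, skip
  Position 1 ('a'): freq=2, skip
  Position 2 ('d'): freq=3, skip
  Position 3 ('c'): unique! => answer = 3

3


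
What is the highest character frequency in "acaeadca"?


Input: acaeadca
Character counts:
  'a': 4
  'c': 2
  'd': 1
  'e': 1
Maximum frequency: 4

4


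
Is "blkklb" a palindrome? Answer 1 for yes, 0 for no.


Input: blkklb
Reversed: blkklb
  Compare pos 0 ('b') with pos 5 ('b'): match
  Compare pos 1 ('l') with pos 4 ('l'): match
  Compare pos 2 ('k') with pos 3 ('k'): match
Result: palindrome

1


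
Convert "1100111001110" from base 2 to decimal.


Input: "1100111001110" in base 2
Positional expansion:
  Digit '1' (value 1) x 2^12 = 4096
  Digit '1' (value 1) x 2^11 = 2048
  Digit '0' (value 0) x 2^10 = 0
  Digit '0' (value 0) x 2^9 = 0
  Digit '1' (value 1) x 2^8 = 256
  Digit '1' (value 1) x 2^7 = 128
  Digit '1' (value 1) x 2^6 = 64
  Digit '0' (value 0) x 2^5 = 0
  Digit '0' (value 0) x 2^4 = 0
  Digit '1' (value 1) x 2^3 = 8
  Digit '1' (value 1) x 2^2 = 4
  Digit '1' (value 1) x 2^1 = 2
  Digit '0' (value 0) x 2^0 = 0
Sum = 6606

6606


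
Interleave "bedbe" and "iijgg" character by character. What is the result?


Interleaving "bedbe" and "iijgg":
  Position 0: 'b' from first, 'i' from second => "bi"
  Position 1: 'e' from first, 'i' from second => "ei"
  Position 2: 'd' from first, 'j' from second => "dj"
  Position 3: 'b' from first, 'g' from second => "bg"
  Position 4: 'e' from first, 'g' from second => "eg"
Result: bieidjbgeg

bieidjbgeg


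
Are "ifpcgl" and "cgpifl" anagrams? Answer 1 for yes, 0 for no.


Strings: "ifpcgl", "cgpifl"
Sorted first:  cfgilp
Sorted second: cfgilp
Sorted forms match => anagrams

1


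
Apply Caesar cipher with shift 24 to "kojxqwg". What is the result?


Caesar cipher: shift "kojxqwg" by 24
  'k' (pos 10) + 24 = pos 8 = 'i'
  'o' (pos 14) + 24 = pos 12 = 'm'
  'j' (pos 9) + 24 = pos 7 = 'h'
  'x' (pos 23) + 24 = pos 21 = 'v'
  'q' (pos 16) + 24 = pos 14 = 'o'
  'w' (pos 22) + 24 = pos 20 = 'u'
  'g' (pos 6) + 24 = pos 4 = 'e'
Result: imhvoue

imhvoue


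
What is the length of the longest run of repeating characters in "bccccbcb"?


Input: "bccccbcb"
Scanning for longest run:
  Position 1 ('c'): new char, reset run to 1
  Position 2 ('c'): continues run of 'c', length=2
  Position 3 ('c'): continues run of 'c', length=3
  Position 4 ('c'): continues run of 'c', length=4
  Position 5 ('b'): new char, reset run to 1
  Position 6 ('c'): new char, reset run to 1
  Position 7 ('b'): new char, reset run to 1
Longest run: 'c' with length 4

4


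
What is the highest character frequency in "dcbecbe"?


Input: dcbecbe
Character counts:
  'b': 2
  'c': 2
  'd': 1
  'e': 2
Maximum frequency: 2

2


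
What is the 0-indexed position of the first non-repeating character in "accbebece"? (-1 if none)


Input: accbebece
Character frequencies:
  'a': 1
  'b': 2
  'c': 3
  'e': 3
Scanning left to right for freq == 1:
  Position 0 ('a'): unique! => answer = 0

0


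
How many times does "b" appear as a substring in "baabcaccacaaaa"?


Searching for "b" in "baabcaccacaaaa"
Scanning each position:
  Position 0: "b" => MATCH
  Position 1: "a" => no
  Position 2: "a" => no
  Position 3: "b" => MATCH
  Position 4: "c" => no
  Position 5: "a" => no
  Position 6: "c" => no
  Position 7: "c" => no
  Position 8: "a" => no
  Position 9: "c" => no
  Position 10: "a" => no
  Position 11: "a" => no
  Position 12: "a" => no
  Position 13: "a" => no
Total occurrences: 2

2


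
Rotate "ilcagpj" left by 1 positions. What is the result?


Input: "ilcagpj", rotate left by 1
First 1 characters: "i"
Remaining characters: "lcagpj"
Concatenate remaining + first: "lcagpj" + "i" = "lcagpji"

lcagpji


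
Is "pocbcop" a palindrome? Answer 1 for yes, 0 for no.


Input: pocbcop
Reversed: pocbcop
  Compare pos 0 ('p') with pos 6 ('p'): match
  Compare pos 1 ('o') with pos 5 ('o'): match
  Compare pos 2 ('c') with pos 4 ('c'): match
Result: palindrome

1


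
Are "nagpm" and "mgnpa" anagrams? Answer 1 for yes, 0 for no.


Strings: "nagpm", "mgnpa"
Sorted first:  agmnp
Sorted second: agmnp
Sorted forms match => anagrams

1


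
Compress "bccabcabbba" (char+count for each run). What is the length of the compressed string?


Input: bccabcabbba
Runs:
  'b' x 1 => "b1"
  'c' x 2 => "c2"
  'a' x 1 => "a1"
  'b' x 1 => "b1"
  'c' x 1 => "c1"
  'a' x 1 => "a1"
  'b' x 3 => "b3"
  'a' x 1 => "a1"
Compressed: "b1c2a1b1c1a1b3a1"
Compressed length: 16

16


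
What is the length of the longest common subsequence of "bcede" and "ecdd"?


LCS of "bcede" and "ecdd"
DP table:
           e    c    d    d
      0    0    0    0    0
  b   0    0    0    0    0
  c   0    0    1    1    1
  e   0    1    1    1    1
  d   0    1    1    2    2
  e   0    1    1    2    2
LCS length = dp[5][4] = 2

2


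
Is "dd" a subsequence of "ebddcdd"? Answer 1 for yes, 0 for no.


Check if "dd" is a subsequence of "ebddcdd"
Greedy scan:
  Position 0 ('e'): no match needed
  Position 1 ('b'): no match needed
  Position 2 ('d'): matches sub[0] = 'd'
  Position 3 ('d'): matches sub[1] = 'd'
  Position 4 ('c'): no match needed
  Position 5 ('d'): no match needed
  Position 6 ('d'): no match needed
All 2 characters matched => is a subsequence

1


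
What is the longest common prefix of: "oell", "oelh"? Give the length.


Words: oell, oelh
  Position 0: all 'o' => match
  Position 1: all 'e' => match
  Position 2: all 'l' => match
  Position 3: ('l', 'h') => mismatch, stop
LCP = "oel" (length 3)

3


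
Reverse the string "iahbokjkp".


Input: iahbokjkp
Reading characters right to left:
  Position 8: 'p'
  Position 7: 'k'
  Position 6: 'j'
  Position 5: 'k'
  Position 4: 'o'
  Position 3: 'b'
  Position 2: 'h'
  Position 1: 'a'
  Position 0: 'i'
Reversed: pkjkobhai

pkjkobhai
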